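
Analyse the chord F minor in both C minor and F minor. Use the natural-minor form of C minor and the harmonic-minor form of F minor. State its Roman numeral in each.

The scale of C minor (natural minor) is C D Eb F G Ab Bb; F is degree 4, and the triad built there (F-Ab-C) is minor, so it is iv.
The scale of F minor (harmonic minor) is F G Ab Bb C Db E; F is degree 1, and the triad built there (F-Ab-C) is minor, so it is i.

iv in C minor; i in F minor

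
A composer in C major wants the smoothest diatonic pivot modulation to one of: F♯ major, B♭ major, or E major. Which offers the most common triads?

Triads of C major: C major (I), D minor (ii), E minor (iii), F major (IV), G major (V), A minor (vi), B diminished (vii°).
F♯ major shares 0: none.
B♭ major shares 2: Dm, F.
E major shares 0: none.
The most common triads (2) are shared with B♭ major.

B♭ major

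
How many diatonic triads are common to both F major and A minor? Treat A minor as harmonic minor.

Diatonic triads of F major: F major (I), G minor (ii), A minor (iii), B♭ major (IV), C major (V), D minor (vi), E diminished (vii°).
Diatonic triads of A minor (harmonic minor): A minor (i), B diminished (ii°), C augmented (III+), D minor (iv), E major (V), F major (VI), G♯ diminished (vii°).
Matching root and quality in both lists: F major, A minor, D minor.
That gives 3 common triads.

3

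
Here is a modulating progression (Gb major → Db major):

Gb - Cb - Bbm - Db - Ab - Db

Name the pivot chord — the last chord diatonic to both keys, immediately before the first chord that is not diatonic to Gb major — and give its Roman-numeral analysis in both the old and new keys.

Db — V in Gb major, I in Db major

Chords diatonic to Gb major: Gb, Abm, Bbm, Cb, Db, Ebm, Fdim.
Reading the progression, the first chord not in that set is Ab, so the modulation leaves Gb major there.
The chord immediately before Ab is Db, which is diatonic to both keys: V in Gb major and I in Db major.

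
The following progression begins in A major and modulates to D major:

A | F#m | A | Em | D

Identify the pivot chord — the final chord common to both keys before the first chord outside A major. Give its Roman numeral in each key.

A — I in A major, V in D major

Chords diatonic to A major: A, Bm, C#m, D, E, F#m, G#dim.
Reading the progression, the first chord not in that set is Em, so the modulation leaves A major there.
The chord immediately before Em is A, which is diatonic to both keys: I in A major and V in D major.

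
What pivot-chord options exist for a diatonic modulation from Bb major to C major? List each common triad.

Triads in Bb major: Bb major (I), C minor (ii), D minor (iii), Eb major (IV), F major (V), G minor (vi), A diminished (vii°).
Triads in C major: C major (I), D minor (ii), E minor (iii), F major (IV), G major (V), A minor (vi), B diminished (vii°).
Shared triads with their functions: D minor (iii in Bb major, ii in C major); F major (V in Bb major, IV in C major).

Dm, F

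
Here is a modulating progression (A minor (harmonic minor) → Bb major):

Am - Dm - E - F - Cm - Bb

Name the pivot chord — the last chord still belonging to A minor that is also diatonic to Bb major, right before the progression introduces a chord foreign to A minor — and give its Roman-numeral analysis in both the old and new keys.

F — VI in A minor, V in Bb major

Chords diatonic to A minor: Am, Bdim, Caug, Dm, E, F, G#dim.
Reading the progression, the first chord not in that set is Cm, so the modulation leaves A minor there.
The chord immediately before Cm is F, which is diatonic to both keys: VI in A minor and V in Bb major.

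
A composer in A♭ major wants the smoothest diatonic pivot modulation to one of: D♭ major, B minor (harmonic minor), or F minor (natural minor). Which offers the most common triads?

F minor

Triads of A♭ major: A♭ major (I), B♭ minor (ii), C minor (iii), D♭ major (IV), E♭ major (V), F minor (vi), G diminished (vii°).
D♭ major shares 4: A♭, B♭m, D♭, Fm.
B minor (harmonic minor) shares 0: none.
F minor (natural minor) shares 7: A♭, B♭m, Cm, D♭, E♭, Fm, Gdim.
The most common triads (7) are shared with F minor.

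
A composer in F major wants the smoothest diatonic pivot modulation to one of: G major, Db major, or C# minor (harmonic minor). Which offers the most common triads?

Triads of F major: F major (I), G minor (ii), A minor (iii), Bb major (IV), C major (V), D minor (vi), E diminished (vii°).
G major shares 2: Am, C.
Db major shares 0: none.
C# minor (harmonic minor) shares 0: none.
The most common triads (2) are shared with G major.

G major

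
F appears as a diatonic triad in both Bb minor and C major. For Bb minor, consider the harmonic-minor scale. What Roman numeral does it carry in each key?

The scale of Bb minor (harmonic minor) is Bb C Db Eb F Gb A; F is degree 5, and the triad built there (F-A-C) is major, so it is V.
The scale of C major is C D E F G A B; F is degree 4, and the triad built there (F-A-C) is major, so it is IV.

V in Bb minor; IV in C major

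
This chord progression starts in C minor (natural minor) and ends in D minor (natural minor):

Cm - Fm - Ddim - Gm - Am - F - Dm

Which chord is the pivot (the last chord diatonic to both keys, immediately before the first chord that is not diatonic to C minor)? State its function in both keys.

Chords diatonic to C minor: Cm, Ddim, E♭, Fm, Gm, A♭, B♭.
Reading the progression, the first chord not in that set is Am, so the modulation leaves C minor there.
The chord immediately before Am is Gm, which is diatonic to both keys: v in C minor and iv in D minor.

Gm — v in C minor, iv in D minor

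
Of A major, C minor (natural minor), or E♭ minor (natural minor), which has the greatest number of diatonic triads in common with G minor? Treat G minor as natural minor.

C minor

Triads of G minor (natural minor): G minor (i), A diminished (ii°), B♭ major (III), C minor (iv), D minor (v), E♭ major (VI), F major (VII).
A major shares 0: none.
C minor (natural minor) shares 4: Gm, B♭, Cm, E♭.
E♭ minor (natural minor) shares 0: none.
The most common triads (4) are shared with C minor.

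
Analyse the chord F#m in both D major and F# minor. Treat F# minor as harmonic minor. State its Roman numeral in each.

iii in D major; i in F# minor

The scale of D major is D E F# G A B C#; F# is degree 3, and the triad built there (F#-A-C#) is minor, so it is iii.
The scale of F# minor (harmonic minor) is F# G# A B C# D E#; F# is degree 1, and the triad built there (F#-A-C#) is minor, so it is i.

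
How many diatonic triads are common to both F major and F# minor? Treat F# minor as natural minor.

Diatonic triads of F major: F (I), Gm (ii), Am (iii), Bb (IV), C (V), Dm (vi), Edim (vii°).
Diatonic triads of F# minor (natural minor): F#m (i), G#dim (ii°), A (III), Bm (iv), C#m (v), D (VI), E (VII).
No triad has the same root and quality in both keys.

0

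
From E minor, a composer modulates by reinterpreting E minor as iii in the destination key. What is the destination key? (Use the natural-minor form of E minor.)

C major

The numeral iii denotes a minor triad on scale degree 3. With E on degree 3, the tonic of the new key is C.
Degree 3 carries a minor triad in major keys, so the destination is C major.
Check: the diatonic triads of C major are C (I), Dm (ii), Em (iii), F (IV), G (V), Am (vi), Bdim (vii°) — E minor is indeed iii.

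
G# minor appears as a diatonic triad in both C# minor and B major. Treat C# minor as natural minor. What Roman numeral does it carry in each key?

The scale of C# minor (natural minor) is C# D# E F# G# A B; G# is degree 5, and the triad built there (G#-B-D#) is minor, so it is v.
The scale of B major is B C# D# E F# G# A#; G# is degree 6, and the triad built there (G#-B-D#) is minor, so it is vi.

v in C# minor; vi in B major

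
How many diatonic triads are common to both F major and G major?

2

Diatonic triads of F major: F (I), Gm (ii), Am (iii), B♭ (IV), C (V), Dm (vi), Edim (vii°).
Diatonic triads of G major: G (I), Am (ii), Bm (iii), C (IV), D (V), Em (vi), F♯dim (vii°).
Matching root and quality in both lists: Am, C.
That gives 2 common triads.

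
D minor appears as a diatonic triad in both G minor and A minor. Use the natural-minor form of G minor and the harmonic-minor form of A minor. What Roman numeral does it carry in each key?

The scale of G minor (natural minor) is G A Bb C D Eb F; D is degree 5, and the triad built there (D-F-A) is minor, so it is v.
The scale of A minor (harmonic minor) is A B C D E F G#; D is degree 4, and the triad built there (D-F-A) is minor, so it is iv.

v in G minor; iv in A minor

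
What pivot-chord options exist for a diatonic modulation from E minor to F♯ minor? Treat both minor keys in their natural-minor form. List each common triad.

Triads in E minor (natural minor): Em (i), F♯dim (ii°), G (III), Am (iv), Bm (v), C (VI), D (VII).
Triads in F♯ minor (natural minor): F♯m (i), G♯dim (ii°), A (III), Bm (iv), C♯m (v), D (VI), E (VII).
Shared triads with their functions: Bm (v in E minor, iv in F♯ minor); D (VII in E minor, VI in F♯ minor).

Bm, D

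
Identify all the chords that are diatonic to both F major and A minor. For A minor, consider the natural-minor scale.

Triads in F major: F major (I), G minor (ii), A minor (iii), Bb major (IV), C major (V), D minor (vi), E diminished (vii°).
Triads in A minor (natural minor): A minor (i), B diminished (ii°), C major (III), D minor (iv), E minor (v), F major (VI), G major (VII).
Shared triads with their functions: F major (I in F major, VI in A minor); A minor (iii in F major, i in A minor); C major (V in F major, III in A minor); D minor (vi in F major, iv in A minor).

F, Am, C, Dm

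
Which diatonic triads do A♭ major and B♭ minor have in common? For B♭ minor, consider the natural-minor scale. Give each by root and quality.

Triads in A♭ major: A♭ (I), B♭m (ii), Cm (iii), D♭ (IV), E♭ (V), Fm (vi), Gdim (vii°).
Triads in B♭ minor (natural minor): B♭m (i), Cdim (ii°), D♭ (III), E♭m (iv), Fm (v), G♭ (VI), A♭ (VII).
Shared triads with their functions: A♭ (I in A♭ major, VII in B♭ minor); B♭m (ii in A♭ major, i in B♭ minor); D♭ (IV in A♭ major, III in B♭ minor); Fm (vi in A♭ major, v in B♭ minor).

A♭, B♭m, D♭, Fm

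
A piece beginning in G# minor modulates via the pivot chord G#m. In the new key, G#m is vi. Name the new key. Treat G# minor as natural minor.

The numeral vi denotes a minor triad on scale degree 6. With G# on degree 6, the tonic of the new key is B.
Degree 6 carries a minor triad in major keys, so the destination is B major.
Check: the diatonic triads of B major are B (I), C#m (ii), D#m (iii), E (IV), F# (V), G#m (vi), A#dim (vii°) — G#m is indeed vi.

B major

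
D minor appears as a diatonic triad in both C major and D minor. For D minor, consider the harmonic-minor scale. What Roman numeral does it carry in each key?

The scale of C major is C D E F G A B; D is degree 2, and the triad built there (D-F-A) is minor, so it is ii.
The scale of D minor (harmonic minor) is D E F G A Bb C#; D is degree 1, and the triad built there (D-F-A) is minor, so it is i.

ii in C major; i in D minor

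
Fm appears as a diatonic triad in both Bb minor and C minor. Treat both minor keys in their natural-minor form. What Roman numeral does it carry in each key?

v in Bb minor; iv in C minor

The scale of Bb minor (natural minor) is Bb C Db Eb F Gb Ab; F is degree 5, and the triad built there (F-Ab-C) is minor, so it is v.
The scale of C minor (natural minor) is C D Eb F G Ab Bb; F is degree 4, and the triad built there (F-Ab-C) is minor, so it is iv.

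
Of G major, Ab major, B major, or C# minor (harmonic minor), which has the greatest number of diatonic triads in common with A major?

Triads of A major: A major (I), B minor (ii), C# minor (iii), D major (IV), E major (V), F# minor (vi), G# diminished (vii°).
G major shares 2: Bm, D.
Ab major shares 0: none.
B major shares 2: C#m, E.
C# minor (harmonic minor) shares 3: A, C#m, F#m.
The most common triads (3) are shared with C# minor.

C# minor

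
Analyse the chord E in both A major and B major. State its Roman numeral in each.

The scale of A major is A B C# D E F# G#; E is degree 5, and the triad built there (E-G#-B) is major, so it is V.
The scale of B major is B C# D# E F# G# A#; E is degree 4, and the triad built there (E-G#-B) is major, so it is IV.

V in A major; IV in B major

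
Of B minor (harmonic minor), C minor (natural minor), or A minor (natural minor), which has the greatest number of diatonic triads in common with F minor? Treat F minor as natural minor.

Triads of F minor (natural minor): Fm (i), Gdim (ii°), Ab (III), Bbm (iv), Cm (v), Db (VI), Eb (VII).
B minor (harmonic minor) shares 0: none.
C minor (natural minor) shares 4: Fm, Ab, Cm, Eb.
A minor (natural minor) shares 0: none.
The most common triads (4) are shared with C minor.

C minor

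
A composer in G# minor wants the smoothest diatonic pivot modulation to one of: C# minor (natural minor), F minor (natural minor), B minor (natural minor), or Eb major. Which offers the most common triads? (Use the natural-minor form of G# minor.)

C# minor

Triads of G# minor (natural minor): G#m (i), A#dim (ii°), B (III), C#m (iv), D#m (v), E (VI), F# (VII).
C# minor (natural minor) shares 4: G#m, B, C#m, E.
F minor (natural minor) shares 0: none.
B minor (natural minor) shares 0: none.
Eb major shares 0: none.
The most common triads (4) are shared with C# minor.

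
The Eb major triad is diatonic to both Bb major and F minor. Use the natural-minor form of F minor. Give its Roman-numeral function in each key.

The scale of Bb major is Bb C D Eb F G A; Eb is degree 4, and the triad built there (Eb-G-Bb) is major, so it is IV.
The scale of F minor (natural minor) is F G Ab Bb C Db Eb; Eb is degree 7, and the triad built there (Eb-G-Bb) is major, so it is VII.

IV in Bb major; VII in F minor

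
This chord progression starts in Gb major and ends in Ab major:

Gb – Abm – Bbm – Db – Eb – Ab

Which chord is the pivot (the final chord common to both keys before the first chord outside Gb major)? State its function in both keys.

Chords diatonic to Gb major: Gb, Abm, Bbm, Cb, Db, Ebm, Fdim.
Reading the progression, the first chord not in that set is Eb, so the modulation leaves Gb major there.
The chord immediately before Eb is Db, which is diatonic to both keys: V in Gb major and IV in Ab major.

Db — V in Gb major, IV in Ab major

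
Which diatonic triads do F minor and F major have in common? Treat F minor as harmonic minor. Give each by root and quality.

Triads in F minor (harmonic minor): Fm (i), Gdim (ii°), Abaug (III+), Bbm (iv), C (V), Db (VI), Edim (vii°).
Triads in F major: F (I), Gm (ii), Am (iii), Bb (IV), C (V), Dm (vi), Edim (vii°).
Shared triads with their functions: C (V in F minor, V in F major); Edim (vii° in F minor, vii° in F major).

C, Edim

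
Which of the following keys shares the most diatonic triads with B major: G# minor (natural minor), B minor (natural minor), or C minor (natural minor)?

G# minor

Triads of B major: B (I), C#m (ii), D#m (iii), E (IV), F# (V), G#m (vi), A#dim (vii°).
G# minor (natural minor) shares 7: B, C#m, D#m, E, F#, G#m, A#dim.
B minor (natural minor) shares 0: none.
C minor (natural minor) shares 0: none.
The most common triads (7) are shared with G# minor.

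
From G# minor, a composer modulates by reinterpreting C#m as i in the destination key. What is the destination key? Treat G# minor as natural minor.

The numeral i denotes a minor triad on scale degree 1. With C# on degree 1, the tonic of the new key is C#.
Degree 1 carries a minor triad in minor keys, so the destination is C# minor.
Check: the diatonic triads of C# minor (natural minor) are C#m (i), D#dim (ii°), E (III), F#m (iv), G#m (v), A (VI), B (VII) — C#m is indeed i.

C# minor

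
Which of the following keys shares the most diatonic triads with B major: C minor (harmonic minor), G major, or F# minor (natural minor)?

Triads of B major: B (I), C#m (ii), D#m (iii), E (IV), F# (V), G#m (vi), A#dim (vii°).
C minor (harmonic minor) shares 0: none.
G major shares 0: none.
F# minor (natural minor) shares 2: C#m, E.
The most common triads (2) are shared with F# minor.

F# minor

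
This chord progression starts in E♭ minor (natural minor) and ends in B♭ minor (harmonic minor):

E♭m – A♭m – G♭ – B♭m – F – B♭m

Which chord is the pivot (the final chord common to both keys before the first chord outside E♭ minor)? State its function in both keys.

Chords diatonic to E♭ minor: E♭m, Fdim, G♭, A♭m, B♭m, C♭, D♭.
Reading the progression, the first chord not in that set is F, so the modulation leaves E♭ minor there.
The chord immediately before F is B♭m, which is diatonic to both keys: v in E♭ minor and i in B♭ minor.

B♭m — v in E♭ minor, i in B♭ minor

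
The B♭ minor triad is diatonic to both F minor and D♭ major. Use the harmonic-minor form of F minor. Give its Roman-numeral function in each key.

The scale of F minor (harmonic minor) is F G A♭ B♭ C D♭ E; B♭ is degree 4, and the triad built there (B♭-D♭-F) is minor, so it is iv.
The scale of D♭ major is D♭ E♭ F G♭ A♭ B♭ C; B♭ is degree 6, and the triad built there (B♭-D♭-F) is minor, so it is vi.

iv in F minor; vi in D♭ major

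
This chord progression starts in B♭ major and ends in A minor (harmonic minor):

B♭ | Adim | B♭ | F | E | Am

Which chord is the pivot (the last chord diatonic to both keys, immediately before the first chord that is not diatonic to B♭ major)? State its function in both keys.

Chords diatonic to B♭ major: B♭, Cm, Dm, E♭, F, Gm, Adim.
Reading the progression, the first chord not in that set is E, so the modulation leaves B♭ major there.
The chord immediately before E is F, which is diatonic to both keys: V in B♭ major and VI in A minor.

F — V in B♭ major, VI in A minor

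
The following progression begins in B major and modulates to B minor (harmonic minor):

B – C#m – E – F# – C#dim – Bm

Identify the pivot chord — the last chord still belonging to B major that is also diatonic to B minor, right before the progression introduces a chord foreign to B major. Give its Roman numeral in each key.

F# — V in B major, V in B minor

Chords diatonic to B major: B, C#m, D#m, E, F#, G#m, A#dim.
Reading the progression, the first chord not in that set is C#dim, so the modulation leaves B major there.
The chord immediately before C#dim is F#, which is diatonic to both keys: V in B major and V in B minor.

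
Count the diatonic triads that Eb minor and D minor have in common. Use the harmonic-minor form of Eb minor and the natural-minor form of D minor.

Diatonic triads of Eb minor (harmonic minor): Eb minor (i), F diminished (ii°), Gb augmented (III+), Ab minor (iv), Bb major (V), Cb major (VI), D diminished (vii°).
Diatonic triads of D minor (natural minor): D minor (i), E diminished (ii°), F major (III), G minor (iv), A minor (v), Bb major (VI), C major (VII).
Matching root and quality in both lists: Bb major.
That gives 1 common triad.

1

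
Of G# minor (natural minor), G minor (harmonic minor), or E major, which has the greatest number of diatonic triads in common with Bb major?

Triads of Bb major: Bb (I), Cm (ii), Dm (iii), Eb (IV), F (V), Gm (vi), Adim (vii°).
G# minor (natural minor) shares 0: none.
G minor (harmonic minor) shares 4: Cm, Eb, Gm, Adim.
E major shares 0: none.
The most common triads (4) are shared with G minor.

G minor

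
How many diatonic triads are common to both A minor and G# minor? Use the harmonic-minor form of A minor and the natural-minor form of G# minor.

1

Diatonic triads of A minor (harmonic minor): Am (i), Bdim (ii°), Caug (III+), Dm (iv), E (V), F (VI), G#dim (vii°).
Diatonic triads of G# minor (natural minor): G#m (i), A#dim (ii°), B (III), C#m (iv), D#m (v), E (VI), F# (VII).
Matching root and quality in both lists: E.
That gives 1 common triad.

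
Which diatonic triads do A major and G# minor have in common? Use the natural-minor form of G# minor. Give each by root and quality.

C#m, E

Triads in A major: A major (I), B minor (ii), C# minor (iii), D major (IV), E major (V), F# minor (vi), G# diminished (vii°).
Triads in G# minor (natural minor): G# minor (i), A# diminished (ii°), B major (III), C# minor (iv), D# minor (v), E major (VI), F# major (VII).
Shared triads with their functions: C# minor (iii in A major, iv in G# minor); E major (V in A major, VI in G# minor).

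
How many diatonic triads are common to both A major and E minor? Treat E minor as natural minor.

2

Diatonic triads of A major: A (I), Bm (ii), C#m (iii), D (IV), E (V), F#m (vi), G#dim (vii°).
Diatonic triads of E minor (natural minor): Em (i), F#dim (ii°), G (III), Am (iv), Bm (v), C (VI), D (VII).
Matching root and quality in both lists: Bm, D.
That gives 2 common triads.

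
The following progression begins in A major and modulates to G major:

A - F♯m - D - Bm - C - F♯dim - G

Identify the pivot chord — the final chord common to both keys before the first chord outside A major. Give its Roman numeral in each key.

Bm — ii in A major, iii in G major

Chords diatonic to A major: A, Bm, C♯m, D, E, F♯m, G♯dim.
Reading the progression, the first chord not in that set is C, so the modulation leaves A major there.
The chord immediately before C is Bm, which is diatonic to both keys: ii in A major and iii in G major.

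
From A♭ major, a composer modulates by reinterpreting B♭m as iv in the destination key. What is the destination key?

The numeral iv denotes a minor triad on scale degree 4. With B♭ on degree 4, the tonic of the new key is F.
Degree 4 carries a minor triad in minor keys, so the destination is F minor.
Check: the diatonic triads of F minor (natural minor) are Fm (i), Gdim (ii°), A♭ (III), B♭m (iv), Cm (v), D♭ (VI), E♭ (VII) — B♭m is indeed iv.

F minor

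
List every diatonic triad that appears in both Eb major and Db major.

Triads in Eb major: Eb major (I), F minor (ii), G minor (iii), Ab major (IV), Bb major (V), C minor (vi), D diminished (vii°).
Triads in Db major: Db major (I), Eb minor (ii), F minor (iii), Gb major (IV), Ab major (V), Bb minor (vi), C diminished (vii°).
Shared triads with their functions: F minor (ii in Eb major, iii in Db major); Ab major (IV in Eb major, V in Db major).

Fm, Ab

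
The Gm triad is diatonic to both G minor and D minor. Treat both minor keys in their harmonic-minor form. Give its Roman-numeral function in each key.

i in G minor; iv in D minor

The scale of G minor (harmonic minor) is G A Bb C D Eb F#; G is degree 1, and the triad built there (G-Bb-D) is minor, so it is i.
The scale of D minor (harmonic minor) is D E F G A Bb C#; G is degree 4, and the triad built there (G-Bb-D) is minor, so it is iv.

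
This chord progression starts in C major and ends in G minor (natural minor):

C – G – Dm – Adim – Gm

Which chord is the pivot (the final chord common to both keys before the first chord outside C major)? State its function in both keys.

Chords diatonic to C major: C, Dm, Em, F, G, Am, Bdim.
Reading the progression, the first chord not in that set is Adim, so the modulation leaves C major there.
The chord immediately before Adim is Dm, which is diatonic to both keys: ii in C major and v in G minor.

Dm — ii in C major, v in G minor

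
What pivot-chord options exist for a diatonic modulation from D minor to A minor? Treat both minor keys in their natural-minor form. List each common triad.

Triads in D minor (natural minor): Dm (i), Edim (ii°), F (III), Gm (iv), Am (v), B♭ (VI), C (VII).
Triads in A minor (natural minor): Am (i), Bdim (ii°), C (III), Dm (iv), Em (v), F (VI), G (VII).
Shared triads with their functions: Dm (i in D minor, iv in A minor); F (III in D minor, VI in A minor); Am (v in D minor, i in A minor); C (VII in D minor, III in A minor).

Dm, F, Am, C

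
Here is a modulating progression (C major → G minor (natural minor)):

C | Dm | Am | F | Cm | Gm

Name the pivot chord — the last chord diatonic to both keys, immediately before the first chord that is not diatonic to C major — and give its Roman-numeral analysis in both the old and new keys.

F — IV in C major, VII in G minor

Chords diatonic to C major: C, Dm, Em, F, G, Am, Bdim.
Reading the progression, the first chord not in that set is Cm, so the modulation leaves C major there.
The chord immediately before Cm is F, which is diatonic to both keys: IV in C major and VII in G minor.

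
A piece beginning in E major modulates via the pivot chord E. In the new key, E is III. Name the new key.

The numeral III denotes a major triad on scale degree 3. With E on degree 3, the tonic of the new key is C#.
Degree 3 carries a major triad in natural-minor keys, so the destination is C# minor.
Check: the diatonic triads of C# minor (natural minor) are C#m (i), D#dim (ii°), E (III), F#m (iv), G#m (v), A (VI), B (VII) — E is indeed III.

C# minor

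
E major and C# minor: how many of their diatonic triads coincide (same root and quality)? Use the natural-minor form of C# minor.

7

Diatonic triads of E major: E (I), F#m (ii), G#m (iii), A (IV), B (V), C#m (vi), D#dim (vii°).
Diatonic triads of C# minor (natural minor): C#m (i), D#dim (ii°), E (III), F#m (iv), G#m (v), A (VI), B (VII).
Matching root and quality in both lists: E, F#m, G#m, A, B, C#m, D#dim.
That gives 7 common triads.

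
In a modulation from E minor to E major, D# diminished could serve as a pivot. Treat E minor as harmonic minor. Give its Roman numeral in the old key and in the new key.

vii° in E minor; vii° in E major

The scale of E minor (harmonic minor) is E F# G A B C D#; D# is degree 7, and the triad built there (D#-F#-A) is diminished, so it is vii°.
The scale of E major is E F# G# A B C# D#; D# is degree 7, and the triad built there (D#-F#-A) is diminished, so it is vii°.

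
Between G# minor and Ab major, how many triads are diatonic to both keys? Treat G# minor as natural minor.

0

Diatonic triads of G# minor (natural minor): G#m (i), A#dim (ii°), B (III), C#m (iv), D#m (v), E (VI), F# (VII).
Diatonic triads of Ab major: Ab (I), Bbm (ii), Cm (iii), Db (IV), Eb (V), Fm (vi), Gdim (vii°).
No triad has the same root and quality in both keys.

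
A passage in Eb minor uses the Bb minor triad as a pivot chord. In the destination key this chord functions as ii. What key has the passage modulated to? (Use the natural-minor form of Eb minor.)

The numeral ii denotes a minor triad on scale degree 2. With Bb on degree 2, the tonic of the new key is Ab.
Degree 2 carries a minor triad in major keys, so the destination is Ab major.
Check: the diatonic triads of Ab major are Ab (I), Bbm (ii), Cm (iii), Db (IV), Eb (V), Fm (vi), Gdim (vii°) — Bb minor is indeed ii.

Ab major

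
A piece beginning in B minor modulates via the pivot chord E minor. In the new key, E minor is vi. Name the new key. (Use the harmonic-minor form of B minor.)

G major

The numeral vi denotes a minor triad on scale degree 6. With E on degree 6, the tonic of the new key is G.
Degree 6 carries a minor triad in major keys, so the destination is G major.
Check: the diatonic triads of G major are G (I), Am (ii), Bm (iii), C (IV), D (V), Em (vi), F#dim (vii°) — E minor is indeed vi.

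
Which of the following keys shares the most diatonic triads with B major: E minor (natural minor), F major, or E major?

E major

Triads of B major: B major (I), C# minor (ii), D# minor (iii), E major (IV), F# major (V), G# minor (vi), A# diminished (vii°).
E minor (natural minor) shares 0: none.
F major shares 0: none.
E major shares 4: B, C#m, E, G#m.
The most common triads (4) are shared with E major.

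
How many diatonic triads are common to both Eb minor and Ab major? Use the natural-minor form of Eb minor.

Diatonic triads of Eb minor (natural minor): Eb minor (i), F diminished (ii°), Gb major (III), Ab minor (iv), Bb minor (v), Cb major (VI), Db major (VII).
Diatonic triads of Ab major: Ab major (I), Bb minor (ii), C minor (iii), Db major (IV), Eb major (V), F minor (vi), G diminished (vii°).
Matching root and quality in both lists: Bb minor, Db major.
That gives 2 common triads.

2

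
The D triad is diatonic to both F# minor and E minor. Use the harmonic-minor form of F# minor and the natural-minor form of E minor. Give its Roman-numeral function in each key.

VI in F# minor; VII in E minor

The scale of F# minor (harmonic minor) is F# G# A B C# D E#; D is degree 6, and the triad built there (D-F#-A) is major, so it is VI.
The scale of E minor (natural minor) is E F# G A B C D; D is degree 7, and the triad built there (D-F#-A) is major, so it is VII.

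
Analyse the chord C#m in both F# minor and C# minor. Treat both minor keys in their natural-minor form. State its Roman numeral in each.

v in F# minor; i in C# minor

The scale of F# minor (natural minor) is F# G# A B C# D E; C# is degree 5, and the triad built there (C#-E-G#) is minor, so it is v.
The scale of C# minor (natural minor) is C# D# E F# G# A B; C# is degree 1, and the triad built there (C#-E-G#) is minor, so it is i.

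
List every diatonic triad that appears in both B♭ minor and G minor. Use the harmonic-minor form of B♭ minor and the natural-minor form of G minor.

Triads in B♭ minor (harmonic minor): B♭m (i), Cdim (ii°), D♭aug (III+), E♭m (iv), F (V), G♭ (VI), Adim (vii°).
Triads in G minor (natural minor): Gm (i), Adim (ii°), B♭ (III), Cm (iv), Dm (v), E♭ (VI), F (VII).
Shared triads with their functions: F (V in B♭ minor, VII in G minor); Adim (vii° in B♭ minor, ii° in G minor).

F, Adim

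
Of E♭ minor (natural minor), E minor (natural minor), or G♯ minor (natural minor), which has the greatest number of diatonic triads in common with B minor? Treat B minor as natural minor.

E minor

Triads of B minor (natural minor): Bm (i), C♯dim (ii°), D (III), Em (iv), F♯m (v), G (VI), A (VII).
E♭ minor (natural minor) shares 0: none.
E minor (natural minor) shares 4: Bm, D, Em, G.
G♯ minor (natural minor) shares 0: none.
The most common triads (4) are shared with E minor.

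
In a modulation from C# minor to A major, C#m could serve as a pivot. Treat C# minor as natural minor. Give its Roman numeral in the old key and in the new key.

The scale of C# minor (natural minor) is C# D# E F# G# A B; C# is degree 1, and the triad built there (C#-E-G#) is minor, so it is i.
The scale of A major is A B C# D E F# G#; C# is degree 3, and the triad built there (C#-E-G#) is minor, so it is iii.

i in C# minor; iii in A major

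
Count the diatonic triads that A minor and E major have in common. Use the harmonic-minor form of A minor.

Diatonic triads of A minor (harmonic minor): A minor (i), B diminished (ii°), C augmented (III+), D minor (iv), E major (V), F major (VI), G♯ diminished (vii°).
Diatonic triads of E major: E major (I), F♯ minor (ii), G♯ minor (iii), A major (IV), B major (V), C♯ minor (vi), D♯ diminished (vii°).
Matching root and quality in both lists: E major.
That gives 1 common triad.

1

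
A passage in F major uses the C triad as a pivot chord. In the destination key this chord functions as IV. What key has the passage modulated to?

G major

The numeral IV denotes a major triad on scale degree 4. With C on degree 4, the tonic of the new key is G.
Degree 4 carries a major triad in major keys, so the destination is G major.
Check: the diatonic triads of G major are G (I), Am (ii), Bm (iii), C (IV), D (V), Em (vi), F#dim (vii°) — C is indeed IV.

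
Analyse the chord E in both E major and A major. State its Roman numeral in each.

The scale of E major is E F♯ G♯ A B C♯ D♯; E is degree 1, and the triad built there (E-G♯-B) is major, so it is I.
The scale of A major is A B C♯ D E F♯ G♯; E is degree 5, and the triad built there (E-G♯-B) is major, so it is V.

I in E major; V in A major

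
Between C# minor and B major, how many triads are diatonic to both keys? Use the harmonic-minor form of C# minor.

Diatonic triads of C# minor (harmonic minor): C#m (i), D#dim (ii°), Eaug (III+), F#m (iv), G# (V), A (VI), B#dim (vii°).
Diatonic triads of B major: B (I), C#m (ii), D#m (iii), E (IV), F# (V), G#m (vi), A#dim (vii°).
Matching root and quality in both lists: C#m.
That gives 1 common triad.

1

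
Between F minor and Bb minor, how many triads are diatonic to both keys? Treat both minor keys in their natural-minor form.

Diatonic triads of F minor (natural minor): Fm (i), Gdim (ii°), Ab (III), Bbm (iv), Cm (v), Db (VI), Eb (VII).
Diatonic triads of Bb minor (natural minor): Bbm (i), Cdim (ii°), Db (III), Ebm (iv), Fm (v), Gb (VI), Ab (VII).
Matching root and quality in both lists: Fm, Ab, Bbm, Db.
That gives 4 common triads.

4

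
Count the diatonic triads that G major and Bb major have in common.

Diatonic triads of G major: G (I), Am (ii), Bm (iii), C (IV), D (V), Em (vi), F#dim (vii°).
Diatonic triads of Bb major: Bb (I), Cm (ii), Dm (iii), Eb (IV), F (V), Gm (vi), Adim (vii°).
No triad has the same root and quality in both keys.

0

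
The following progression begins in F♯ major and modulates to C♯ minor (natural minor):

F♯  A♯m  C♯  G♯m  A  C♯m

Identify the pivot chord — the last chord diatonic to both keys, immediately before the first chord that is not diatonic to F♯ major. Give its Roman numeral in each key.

G♯m — ii in F♯ major, v in C♯ minor

Chords diatonic to F♯ major: F♯, G♯m, A♯m, B, C♯, D♯m, E♯dim.
Reading the progression, the first chord not in that set is A, so the modulation leaves F♯ major there.
The chord immediately before A is G♯m, which is diatonic to both keys: ii in F♯ major and v in C♯ minor.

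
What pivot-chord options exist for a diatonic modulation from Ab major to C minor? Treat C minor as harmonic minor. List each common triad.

Ab, Cm, Fm

Triads in Ab major: Ab major (I), Bb minor (ii), C minor (iii), Db major (IV), Eb major (V), F minor (vi), G diminished (vii°).
Triads in C minor (harmonic minor): C minor (i), D diminished (ii°), Eb augmented (III+), F minor (iv), G major (V), Ab major (VI), B diminished (vii°).
Shared triads with their functions: Ab major (I in Ab major, VI in C minor); C minor (iii in Ab major, i in C minor); F minor (vi in Ab major, iv in C minor).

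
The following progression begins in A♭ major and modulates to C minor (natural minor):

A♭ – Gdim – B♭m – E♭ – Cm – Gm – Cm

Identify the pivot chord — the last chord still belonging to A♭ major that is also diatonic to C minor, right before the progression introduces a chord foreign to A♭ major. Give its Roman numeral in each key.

Cm — iii in A♭ major, i in C minor

Chords diatonic to A♭ major: A♭, B♭m, Cm, D♭, E♭, Fm, Gdim.
Reading the progression, the first chord not in that set is Gm, so the modulation leaves A♭ major there.
The chord immediately before Gm is Cm, which is diatonic to both keys: iii in A♭ major and i in C minor.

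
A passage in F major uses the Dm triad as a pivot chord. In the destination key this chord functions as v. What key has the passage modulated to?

G minor

The numeral v denotes a minor triad on scale degree 5. With D on degree 5, the tonic of the new key is G.
Degree 5 carries a minor triad in natural-minor keys, so the destination is G minor.
Check: the diatonic triads of G minor (natural minor) are Gm (i), Adim (ii°), B♭ (III), Cm (iv), Dm (v), E♭ (VI), F (VII) — Dm is indeed v.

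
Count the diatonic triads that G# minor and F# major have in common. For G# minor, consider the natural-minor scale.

Diatonic triads of G# minor (natural minor): G#m (i), A#dim (ii°), B (III), C#m (iv), D#m (v), E (VI), F# (VII).
Diatonic triads of F# major: F# (I), G#m (ii), A#m (iii), B (IV), C# (V), D#m (vi), E#dim (vii°).
Matching root and quality in both lists: G#m, B, D#m, F#.
That gives 4 common triads.

4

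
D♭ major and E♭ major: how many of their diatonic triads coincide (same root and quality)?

Diatonic triads of D♭ major: D♭ major (I), E♭ minor (ii), F minor (iii), G♭ major (IV), A♭ major (V), B♭ minor (vi), C diminished (vii°).
Diatonic triads of E♭ major: E♭ major (I), F minor (ii), G minor (iii), A♭ major (IV), B♭ major (V), C minor (vi), D diminished (vii°).
Matching root and quality in both lists: F minor, A♭ major.
That gives 2 common triads.

2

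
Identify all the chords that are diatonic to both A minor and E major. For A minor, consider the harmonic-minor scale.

E

Triads in A minor (harmonic minor): Am (i), Bdim (ii°), Caug (III+), Dm (iv), E (V), F (VI), G#dim (vii°).
Triads in E major: E (I), F#m (ii), G#m (iii), A (IV), B (V), C#m (vi), D#dim (vii°).
Shared triads with their functions: E (V in A minor, I in E major).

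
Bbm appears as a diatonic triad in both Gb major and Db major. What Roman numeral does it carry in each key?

iii in Gb major; vi in Db major

The scale of Gb major is Gb Ab Bb Cb Db Eb F; Bb is degree 3, and the triad built there (Bb-Db-F) is minor, so it is iii.
The scale of Db major is Db Eb F Gb Ab Bb C; Bb is degree 6, and the triad built there (Bb-Db-F) is minor, so it is vi.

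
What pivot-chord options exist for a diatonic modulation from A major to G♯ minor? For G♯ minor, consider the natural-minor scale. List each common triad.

C♯m, E

Triads in A major: A (I), Bm (ii), C♯m (iii), D (IV), E (V), F♯m (vi), G♯dim (vii°).
Triads in G♯ minor (natural minor): G♯m (i), A♯dim (ii°), B (III), C♯m (iv), D♯m (v), E (VI), F♯ (VII).
Shared triads with their functions: C♯m (iii in A major, iv in G♯ minor); E (V in A major, VI in G♯ minor).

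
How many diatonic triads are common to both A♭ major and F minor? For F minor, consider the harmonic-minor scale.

4

Diatonic triads of A♭ major: A♭ (I), B♭m (ii), Cm (iii), D♭ (IV), E♭ (V), Fm (vi), Gdim (vii°).
Diatonic triads of F minor (harmonic minor): Fm (i), Gdim (ii°), A♭aug (III+), B♭m (iv), C (V), D♭ (VI), Edim (vii°).
Matching root and quality in both lists: B♭m, D♭, Fm, Gdim.
That gives 4 common triads.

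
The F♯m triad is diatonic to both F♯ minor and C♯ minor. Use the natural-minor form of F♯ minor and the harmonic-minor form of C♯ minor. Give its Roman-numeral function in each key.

i in F♯ minor; iv in C♯ minor

The scale of F♯ minor (natural minor) is F♯ G♯ A B C♯ D E; F♯ is degree 1, and the triad built there (F♯-A-C♯) is minor, so it is i.
The scale of C♯ minor (harmonic minor) is C♯ D♯ E F♯ G♯ A B♯; F♯ is degree 4, and the triad built there (F♯-A-C♯) is minor, so it is iv.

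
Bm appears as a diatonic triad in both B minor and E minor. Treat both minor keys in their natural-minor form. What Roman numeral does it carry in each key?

The scale of B minor (natural minor) is B C♯ D E F♯ G A; B is degree 1, and the triad built there (B-D-F♯) is minor, so it is i.
The scale of E minor (natural minor) is E F♯ G A B C D; B is degree 5, and the triad built there (B-D-F♯) is minor, so it is v.

i in B minor; v in E minor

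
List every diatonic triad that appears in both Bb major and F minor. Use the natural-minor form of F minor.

Triads in Bb major: Bb (I), Cm (ii), Dm (iii), Eb (IV), F (V), Gm (vi), Adim (vii°).
Triads in F minor (natural minor): Fm (i), Gdim (ii°), Ab (III), Bbm (iv), Cm (v), Db (VI), Eb (VII).
Shared triads with their functions: Cm (ii in Bb major, v in F minor); Eb (IV in Bb major, VII in F minor).

Cm, Eb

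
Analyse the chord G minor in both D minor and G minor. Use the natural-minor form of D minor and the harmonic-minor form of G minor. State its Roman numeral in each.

The scale of D minor (natural minor) is D E F G A Bb C; G is degree 4, and the triad built there (G-Bb-D) is minor, so it is iv.
The scale of G minor (harmonic minor) is G A Bb C D Eb F#; G is degree 1, and the triad built there (G-Bb-D) is minor, so it is i.

iv in D minor; i in G minor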